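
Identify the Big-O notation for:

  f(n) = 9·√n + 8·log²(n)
O(√n)

The dominant term in 9·√n + 8·log²(n) is 9·√n, which is Θ(√n).
Lower-order terms (8·log²(n)) are asymptotically negligible.
Constants are absorbed, so the tightest bound is O(√n).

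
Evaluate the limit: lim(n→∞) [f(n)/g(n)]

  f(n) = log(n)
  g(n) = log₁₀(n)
log(10)

Since log(n) and log₁₀(n) have the same growth rate (O(log n)),
the ratio converges to a constant: log(10).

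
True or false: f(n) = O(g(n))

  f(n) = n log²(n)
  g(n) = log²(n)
False

f(n) = n log²(n) is O(n log² n), and g(n) = log²(n) is O(log² n).
Since O(n log² n) grows faster than O(log² n), f(n) = O(g(n)) is false.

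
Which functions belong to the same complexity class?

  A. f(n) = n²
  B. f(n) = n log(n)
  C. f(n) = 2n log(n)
B and C

Examining each function:
  A. n² is O(n²)
  B. n log(n) is O(n log n)
  C. 2n log(n) is O(n log n)

Functions B and C both have the same complexity class.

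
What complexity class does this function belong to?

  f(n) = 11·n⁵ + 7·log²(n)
O(n⁵)

The dominant term in 11·n⁵ + 7·log²(n) is 11·n⁵, which is Θ(n⁵).
Lower-order terms (7·log²(n)) are asymptotically negligible.
Constants are absorbed, so the tightest bound is O(n⁵).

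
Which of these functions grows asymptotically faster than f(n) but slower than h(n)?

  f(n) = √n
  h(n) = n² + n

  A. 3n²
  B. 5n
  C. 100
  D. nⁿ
B

We need g(n) with √n = o(g(n)) and g(n) = o(n² + n), i.e. O(√n) ≺ g ≺ O(n²).
Check each option:
  A. 3n² — O(n²) does not grow strictly slower than h(n)
  B. 5n — O(n) is strictly between O(√n) and O(n²) ✓
  C. 100 — O(1) does not grow strictly faster than f(n)
  D. nⁿ — O(nⁿ) does not grow strictly slower than h(n)

Only option B (5n) lies strictly between.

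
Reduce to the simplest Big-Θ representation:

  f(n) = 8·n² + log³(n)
Θ(n²)

Order the terms by growth rate: log³(n) ≺ 8·n².
The fastest-growing term 8·n² dominates as n → ∞; dropping its constant factor gives Θ(n²).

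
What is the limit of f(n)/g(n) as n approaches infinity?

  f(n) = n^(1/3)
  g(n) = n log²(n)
0

Since n^(1/3) (O(n^(1/3))) grows slower than n log²(n) (O(n log² n)),
the ratio f(n)/g(n) → 0 as n → ∞.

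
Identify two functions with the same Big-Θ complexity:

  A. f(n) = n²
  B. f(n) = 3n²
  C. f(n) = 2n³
A and B

Examining each function:
  A. n² is O(n²)
  B. 3n² is O(n²)
  C. 2n³ is O(n³)

Functions A and B both have the same complexity class.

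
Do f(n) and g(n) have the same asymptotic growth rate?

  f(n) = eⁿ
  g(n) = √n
False

f(n) = eⁿ is O(eⁿ), and g(n) = √n is O(√n).
Since they have different growth rates, f(n) = Θ(g(n)) is false.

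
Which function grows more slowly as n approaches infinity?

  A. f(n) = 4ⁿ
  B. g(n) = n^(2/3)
B

f(n) = 4ⁿ is O(4ⁿ), while g(n) = n^(2/3) is O(n^(2/3)).
Since O(n^(2/3)) grows slower than O(4ⁿ), g(n) is dominated.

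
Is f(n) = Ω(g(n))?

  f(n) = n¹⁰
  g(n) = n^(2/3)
True

f(n) = n¹⁰ is O(n¹⁰), and g(n) = n^(2/3) is O(n^(2/3)).
Since O(n¹⁰) grows at least as fast as O(n^(2/3)), f(n) = Ω(g(n)) is true.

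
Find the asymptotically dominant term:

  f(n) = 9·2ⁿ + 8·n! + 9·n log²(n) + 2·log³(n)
8·n!

Looking at each term:
  - 9·2ⁿ is O(2ⁿ)
  - 8·n! is O(n!)
  - 9·n log²(n) is O(n log² n)
  - 2·log³(n) is O(log³ n)

The term 8·n! (O(n!)) grows fastest and dominates all others.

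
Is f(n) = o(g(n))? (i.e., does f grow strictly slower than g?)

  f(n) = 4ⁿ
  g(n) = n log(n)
False

f(n) = 4ⁿ is O(4ⁿ), and g(n) = n log(n) is O(n log n).
Since O(4ⁿ) grows faster than or equal to O(n log n), f(n) = o(g(n)) is false.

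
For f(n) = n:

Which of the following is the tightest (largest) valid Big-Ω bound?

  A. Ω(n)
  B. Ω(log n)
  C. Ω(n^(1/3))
A

f(n) = n is Ω(n).
All listed options are valid Big-Ω bounds (lower bounds),
but Ω(n) is the tightest (largest valid bound).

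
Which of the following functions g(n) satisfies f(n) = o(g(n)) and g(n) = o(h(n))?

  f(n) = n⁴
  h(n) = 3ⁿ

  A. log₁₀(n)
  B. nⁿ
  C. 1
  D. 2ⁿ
D

We need g(n) with n⁴ = o(g(n)) and g(n) = o(3ⁿ), i.e. O(n⁴) ≺ g ≺ O(3ⁿ).
Check each option:
  A. log₁₀(n) — O(log n) does not grow strictly faster than f(n)
  B. nⁿ — O(nⁿ) does not grow strictly slower than h(n)
  C. 1 — O(1) does not grow strictly faster than f(n)
  D. 2ⁿ — O(2ⁿ) is strictly between O(n⁴) and O(3ⁿ) ✓

Only option D (2ⁿ) lies strictly between.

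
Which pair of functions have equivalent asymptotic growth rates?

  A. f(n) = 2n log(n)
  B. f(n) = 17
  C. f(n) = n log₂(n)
A and C

Examining each function:
  A. 2n log(n) is O(n log n)
  B. 17 is O(1)
  C. n log₂(n) is O(n log n)

Functions A and C both have the same complexity class.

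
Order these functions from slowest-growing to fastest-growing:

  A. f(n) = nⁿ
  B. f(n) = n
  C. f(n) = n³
B < C < A

Comparing growth rates:
B = n is O(n)
C = n³ is O(n³)
A = nⁿ is O(nⁿ)

Therefore, the order from slowest to fastest is: B < C < A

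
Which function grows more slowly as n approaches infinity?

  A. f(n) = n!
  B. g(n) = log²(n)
B

f(n) = n! is O(n!), while g(n) = log²(n) is O(log² n).
Since O(log² n) grows slower than O(n!), g(n) is dominated.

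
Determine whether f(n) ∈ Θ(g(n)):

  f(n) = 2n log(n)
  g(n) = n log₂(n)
True

f(n) = 2n log(n) and g(n) = n log₂(n) are both O(n log n).
Since they have the same asymptotic growth rate, f(n) = Θ(g(n)) is true.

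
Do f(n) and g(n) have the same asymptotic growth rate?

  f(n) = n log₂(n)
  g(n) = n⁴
False

f(n) = n log₂(n) is O(n log n), and g(n) = n⁴ is O(n⁴).
Since they have different growth rates, f(n) = Θ(g(n)) is false.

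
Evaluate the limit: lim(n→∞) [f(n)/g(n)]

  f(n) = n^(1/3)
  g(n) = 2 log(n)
∞

Since n^(1/3) (O(n^(1/3))) grows faster than 2 log(n) (O(log n)),
the ratio f(n)/g(n) → ∞ as n → ∞.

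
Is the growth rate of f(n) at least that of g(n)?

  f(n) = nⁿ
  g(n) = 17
True

f(n) = nⁿ is O(nⁿ), and g(n) = 17 is O(1).
Since O(nⁿ) grows at least as fast as O(1), f(n) = Ω(g(n)) is true.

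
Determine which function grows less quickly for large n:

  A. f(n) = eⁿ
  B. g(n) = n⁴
B

f(n) = eⁿ is O(eⁿ), while g(n) = n⁴ is O(n⁴).
Since O(n⁴) grows slower than O(eⁿ), g(n) is dominated.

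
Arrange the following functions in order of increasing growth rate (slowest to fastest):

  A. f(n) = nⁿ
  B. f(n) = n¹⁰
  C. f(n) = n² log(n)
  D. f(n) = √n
D < C < B < A

Comparing growth rates:
D = √n is O(√n)
C = n² log(n) is O(n² log n)
B = n¹⁰ is O(n¹⁰)
A = nⁿ is O(nⁿ)

Therefore, the order from slowest to fastest is: D < C < B < A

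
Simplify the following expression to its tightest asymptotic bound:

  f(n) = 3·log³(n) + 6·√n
Θ(√n)

Order the terms by growth rate: 3·log³(n) ≺ 6·√n.
The fastest-growing term 6·√n dominates as n → ∞; dropping its constant factor gives Θ(√n).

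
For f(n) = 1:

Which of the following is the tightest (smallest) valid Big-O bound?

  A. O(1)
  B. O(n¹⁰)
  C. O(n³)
A

f(n) = 1 is O(1).
All listed options are valid Big-O bounds (upper bounds),
but O(1) is the tightest (smallest valid bound).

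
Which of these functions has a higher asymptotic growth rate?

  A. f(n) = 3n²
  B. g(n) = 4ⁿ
B

f(n) = 3n² is O(n²), while g(n) = 4ⁿ is O(4ⁿ).
Since O(4ⁿ) grows faster than O(n²), g(n) dominates.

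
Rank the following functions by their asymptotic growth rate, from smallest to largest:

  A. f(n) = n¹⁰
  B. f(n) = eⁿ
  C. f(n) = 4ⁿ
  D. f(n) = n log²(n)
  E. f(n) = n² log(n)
D < E < A < B < C

Comparing growth rates:
D = n log²(n) is O(n log² n)
E = n² log(n) is O(n² log n)
A = n¹⁰ is O(n¹⁰)
B = eⁿ is O(eⁿ)
C = 4ⁿ is O(4ⁿ)

Therefore, the order from slowest to fastest is: D < E < A < B < C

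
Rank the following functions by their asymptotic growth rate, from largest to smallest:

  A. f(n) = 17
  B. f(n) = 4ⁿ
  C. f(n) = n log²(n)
B > C > A

Comparing growth rates:
B = 4ⁿ is O(4ⁿ)
C = n log²(n) is O(n log² n)
A = 17 is O(1)

Therefore, the order from fastest to slowest is: B > C > A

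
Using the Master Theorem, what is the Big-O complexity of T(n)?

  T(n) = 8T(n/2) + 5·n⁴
Θ(n⁴)

Master Theorem: a = 8, b = 2, f(n) = 5·n⁴.
Compute the critical exponent d = log₂(8) = 3.
Compare f(n) = Θ(n⁴) against n^d:
  k = 4 > d = 3, so f(n) = Ω(n^(d+ε)) — Case 3.
  Regularity: a·(n/b)^4/n^4 = a/b^4 = 8/16 < 1 ✓.
  The top-level work dominates: T(n) = Θ(f(n)) = Θ(n⁴).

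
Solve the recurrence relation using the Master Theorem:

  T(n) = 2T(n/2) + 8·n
Θ(n log n)

Master Theorem: a = 2, b = 2, f(n) = 8·n.
Compute the critical exponent d = log₂(2) = 1.
Compare f(n) = Θ(n) against n^d:
  k = 1 = d, so f(n) = Θ(n^d) — Case 2.
  Work is balanced across levels: T(n) = Θ(n^d log n) = Θ(n log n).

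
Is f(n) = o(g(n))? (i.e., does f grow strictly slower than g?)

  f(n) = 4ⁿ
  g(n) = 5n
False

f(n) = 4ⁿ is O(4ⁿ), and g(n) = 5n is O(n).
Since O(4ⁿ) grows faster than or equal to O(n), f(n) = o(g(n)) is false.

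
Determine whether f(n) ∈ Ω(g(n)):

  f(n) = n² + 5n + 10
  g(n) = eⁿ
False

f(n) = n² + 5n + 10 is O(n²), and g(n) = eⁿ is O(eⁿ).
Since O(n²) grows slower than O(eⁿ), f(n) = Ω(g(n)) is false.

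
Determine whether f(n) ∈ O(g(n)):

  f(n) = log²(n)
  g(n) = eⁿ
True

f(n) = log²(n) is O(log² n), and g(n) = eⁿ is O(eⁿ).
Since O(log² n) ⊆ O(eⁿ) (f grows no faster than g), f(n) = O(g(n)) is true.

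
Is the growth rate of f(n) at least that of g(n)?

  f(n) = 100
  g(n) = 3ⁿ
False

f(n) = 100 is O(1), and g(n) = 3ⁿ is O(3ⁿ).
Since O(1) grows slower than O(3ⁿ), f(n) = Ω(g(n)) is false.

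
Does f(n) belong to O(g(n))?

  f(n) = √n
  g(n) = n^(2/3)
True

f(n) = √n is O(√n), and g(n) = n^(2/3) is O(n^(2/3)).
Since O(√n) ⊆ O(n^(2/3)) (f grows no faster than g), f(n) = O(g(n)) is true.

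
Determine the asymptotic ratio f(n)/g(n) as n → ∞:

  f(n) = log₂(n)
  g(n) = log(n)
1/log(2)

Since log₂(n) and log(n) have the same growth rate (O(log n)),
the ratio converges to a constant: 1/log(2).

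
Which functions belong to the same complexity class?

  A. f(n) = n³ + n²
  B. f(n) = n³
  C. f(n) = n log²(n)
A and B

Examining each function:
  A. n³ + n² is O(n³)
  B. n³ is O(n³)
  C. n log²(n) is O(n log² n)

Functions A and B both have the same complexity class.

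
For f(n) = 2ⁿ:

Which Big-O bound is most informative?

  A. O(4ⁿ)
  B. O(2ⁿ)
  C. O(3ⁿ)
B

f(n) = 2ⁿ is O(2ⁿ).
All listed options are valid Big-O bounds (upper bounds),
but O(2ⁿ) is the tightest (smallest valid bound).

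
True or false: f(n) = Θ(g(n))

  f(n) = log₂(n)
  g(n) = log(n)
True

f(n) = log₂(n) and g(n) = log(n) are both O(log n).
Since they have the same asymptotic growth rate, f(n) = Θ(g(n)) is true.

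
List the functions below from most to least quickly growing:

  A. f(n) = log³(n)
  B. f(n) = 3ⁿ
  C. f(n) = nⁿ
C > B > A

Comparing growth rates:
C = nⁿ is O(nⁿ)
B = 3ⁿ is O(3ⁿ)
A = log³(n) is O(log³ n)

Therefore, the order from fastest to slowest is: C > B > A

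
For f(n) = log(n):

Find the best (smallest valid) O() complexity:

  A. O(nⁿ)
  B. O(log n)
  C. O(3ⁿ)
B

f(n) = log(n) is O(log n).
All listed options are valid Big-O bounds (upper bounds),
but O(log n) is the tightest (smallest valid bound).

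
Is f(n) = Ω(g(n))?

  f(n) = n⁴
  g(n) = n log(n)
True

f(n) = n⁴ is O(n⁴), and g(n) = n log(n) is O(n log n).
Since O(n⁴) grows at least as fast as O(n log n), f(n) = Ω(g(n)) is true.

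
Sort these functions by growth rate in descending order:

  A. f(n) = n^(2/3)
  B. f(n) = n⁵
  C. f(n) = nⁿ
C > B > A

Comparing growth rates:
C = nⁿ is O(nⁿ)
B = n⁵ is O(n⁵)
A = n^(2/3) is O(n^(2/3))

Therefore, the order from fastest to slowest is: C > B > A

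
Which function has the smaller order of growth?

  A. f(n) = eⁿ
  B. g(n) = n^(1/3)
B

f(n) = eⁿ is O(eⁿ), while g(n) = n^(1/3) is O(n^(1/3)).
Since O(n^(1/3)) grows slower than O(eⁿ), g(n) is dominated.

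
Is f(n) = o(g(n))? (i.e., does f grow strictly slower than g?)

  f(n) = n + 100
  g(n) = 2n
False

f(n) = n + 100 is O(n), and g(n) = 2n is O(n).
Since they have the same growth rate, f(n) = o(g(n)) is false.
(f = o(g) requires f to grow strictly slower, not equal.)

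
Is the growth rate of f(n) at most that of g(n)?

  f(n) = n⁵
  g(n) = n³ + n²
False

f(n) = n⁵ is O(n⁵), and g(n) = n³ + n² is O(n³).
Since O(n⁵) grows faster than O(n³), f(n) = O(g(n)) is false.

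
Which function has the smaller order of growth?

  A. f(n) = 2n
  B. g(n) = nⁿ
A

f(n) = 2n is O(n), while g(n) = nⁿ is O(nⁿ).
Since O(n) grows slower than O(nⁿ), f(n) is dominated.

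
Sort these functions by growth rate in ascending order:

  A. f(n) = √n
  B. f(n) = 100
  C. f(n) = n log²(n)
B < A < C

Comparing growth rates:
B = 100 is O(1)
A = √n is O(√n)
C = n log²(n) is O(n log² n)

Therefore, the order from slowest to fastest is: B < A < C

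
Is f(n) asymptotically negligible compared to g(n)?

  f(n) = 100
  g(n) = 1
False

f(n) = 100 is O(1), and g(n) = 1 is O(1).
Since they have the same growth rate, f(n) = o(g(n)) is false.
(f = o(g) requires f to grow strictly slower, not equal.)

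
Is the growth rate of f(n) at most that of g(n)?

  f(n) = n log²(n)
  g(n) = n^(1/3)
False

f(n) = n log²(n) is O(n log² n), and g(n) = n^(1/3) is O(n^(1/3)).
Since O(n log² n) grows faster than O(n^(1/3)), f(n) = O(g(n)) is false.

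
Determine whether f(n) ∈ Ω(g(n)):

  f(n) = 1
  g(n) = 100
True

f(n) = 1 and g(n) = 100 are both O(1).
Big-Ω permits equal growth rates (f ≥ c·g for some c > 0), so f(n) = Ω(g(n)) is true.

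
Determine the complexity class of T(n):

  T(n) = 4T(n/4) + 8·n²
Θ(n²)

Master Theorem: a = 4, b = 4, f(n) = 8·n².
Compute the critical exponent d = log₄(4) = 1.
Compare f(n) = Θ(n²) against n^d:
  k = 2 > d = 1, so f(n) = Ω(n^(d+ε)) — Case 3.
  Regularity: a·(n/b)^2/n^2 = a/b^2 = 4/16 < 1 ✓.
  The top-level work dominates: T(n) = Θ(f(n)) = Θ(n²).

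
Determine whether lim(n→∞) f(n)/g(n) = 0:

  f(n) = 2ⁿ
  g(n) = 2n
False

f(n) = 2ⁿ is O(2ⁿ), and g(n) = 2n is O(n).
Since O(2ⁿ) grows faster than or equal to O(n), f(n) = o(g(n)) is false.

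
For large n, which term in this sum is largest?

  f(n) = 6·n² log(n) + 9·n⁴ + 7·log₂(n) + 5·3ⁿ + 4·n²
5·3ⁿ

Looking at each term:
  - 6·n² log(n) is O(n² log n)
  - 9·n⁴ is O(n⁴)
  - 7·log₂(n) is O(log n)
  - 5·3ⁿ is O(3ⁿ)
  - 4·n² is O(n²)

The term 5·3ⁿ (O(3ⁿ)) grows fastest and dominates all others.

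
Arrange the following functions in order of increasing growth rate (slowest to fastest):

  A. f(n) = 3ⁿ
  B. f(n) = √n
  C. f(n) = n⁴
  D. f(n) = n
B < D < C < A

Comparing growth rates:
B = √n is O(√n)
D = n is O(n)
C = n⁴ is O(n⁴)
A = 3ⁿ is O(3ⁿ)

Therefore, the order from slowest to fastest is: B < D < C < A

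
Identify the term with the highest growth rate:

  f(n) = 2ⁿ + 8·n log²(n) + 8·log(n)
2ⁿ

Looking at each term:
  - 2ⁿ is O(2ⁿ)
  - 8·n log²(n) is O(n log² n)
  - 8·log(n) is O(log n)

The term 2ⁿ (O(2ⁿ)) grows fastest and dominates all others.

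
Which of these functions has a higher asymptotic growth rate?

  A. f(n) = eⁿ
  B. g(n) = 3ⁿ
B

f(n) = eⁿ is O(eⁿ), while g(n) = 3ⁿ is O(3ⁿ).
Since O(3ⁿ) grows faster than O(eⁿ), g(n) dominates.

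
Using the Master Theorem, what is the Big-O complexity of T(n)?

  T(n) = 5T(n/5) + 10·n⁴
Θ(n⁴)

Master Theorem: a = 5, b = 5, f(n) = 10·n⁴.
Compute the critical exponent d = log₅(5) = 1.
Compare f(n) = Θ(n⁴) against n^d:
  k = 4 > d = 1, so f(n) = Ω(n^(d+ε)) — Case 3.
  Regularity: a·(n/b)^4/n^4 = a/b^4 = 5/625 < 1 ✓.
  The top-level work dominates: T(n) = Θ(f(n)) = Θ(n⁴).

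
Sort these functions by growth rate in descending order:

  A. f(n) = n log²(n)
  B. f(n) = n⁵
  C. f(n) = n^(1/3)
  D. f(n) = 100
B > A > C > D

Comparing growth rates:
B = n⁵ is O(n⁵)
A = n log²(n) is O(n log² n)
C = n^(1/3) is O(n^(1/3))
D = 100 is O(1)

Therefore, the order from fastest to slowest is: B > A > C > D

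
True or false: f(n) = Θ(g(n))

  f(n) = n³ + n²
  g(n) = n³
True

f(n) = n³ + n² and g(n) = n³ are both O(n³).
Since they have the same asymptotic growth rate, f(n) = Θ(g(n)) is true.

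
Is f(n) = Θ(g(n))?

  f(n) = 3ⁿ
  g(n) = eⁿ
False

f(n) = 3ⁿ is O(3ⁿ), and g(n) = eⁿ is O(eⁿ).
Since they have different growth rates, f(n) = Θ(g(n)) is false.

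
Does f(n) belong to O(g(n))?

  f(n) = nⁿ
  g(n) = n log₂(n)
False

f(n) = nⁿ is O(nⁿ), and g(n) = n log₂(n) is O(n log n).
Since O(nⁿ) grows faster than O(n log n), f(n) = O(g(n)) is false.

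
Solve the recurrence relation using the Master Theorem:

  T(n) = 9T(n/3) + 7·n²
Θ(n² log n)

Master Theorem: a = 9, b = 3, f(n) = 7·n².
Compute the critical exponent d = log₃(9) = 2.
Compare f(n) = Θ(n²) against n^d:
  k = 2 = d, so f(n) = Θ(n^d) — Case 2.
  Work is balanced across levels: T(n) = Θ(n^d log n) = Θ(n² log n).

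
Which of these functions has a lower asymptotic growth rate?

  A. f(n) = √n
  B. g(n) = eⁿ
A

f(n) = √n is O(√n), while g(n) = eⁿ is O(eⁿ).
Since O(√n) grows slower than O(eⁿ), f(n) is dominated.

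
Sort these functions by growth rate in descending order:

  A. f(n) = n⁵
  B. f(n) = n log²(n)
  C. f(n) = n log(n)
A > B > C

Comparing growth rates:
A = n⁵ is O(n⁵)
B = n log²(n) is O(n log² n)
C = n log(n) is O(n log n)

Therefore, the order from fastest to slowest is: A > B > C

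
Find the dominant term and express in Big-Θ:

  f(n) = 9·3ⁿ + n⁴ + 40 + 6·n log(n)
Θ(3ⁿ)

Order the terms by growth rate: 40 ≺ 6·n log(n) ≺ n⁴ ≺ 9·3ⁿ.
The fastest-growing term 9·3ⁿ dominates as n → ∞; dropping its constant factor gives Θ(3ⁿ).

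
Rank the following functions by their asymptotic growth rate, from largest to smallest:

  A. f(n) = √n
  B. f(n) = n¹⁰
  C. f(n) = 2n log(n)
B > C > A

Comparing growth rates:
B = n¹⁰ is O(n¹⁰)
C = 2n log(n) is O(n log n)
A = √n is O(√n)

Therefore, the order from fastest to slowest is: B > C > A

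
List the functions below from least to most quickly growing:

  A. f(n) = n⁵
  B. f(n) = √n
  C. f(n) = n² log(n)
B < C < A

Comparing growth rates:
B = √n is O(√n)
C = n² log(n) is O(n² log n)
A = n⁵ is O(n⁵)

Therefore, the order from slowest to fastest is: B < C < A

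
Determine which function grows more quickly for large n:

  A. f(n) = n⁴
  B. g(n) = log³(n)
A

f(n) = n⁴ is O(n⁴), while g(n) = log³(n) is O(log³ n).
Since O(n⁴) grows faster than O(log³ n), f(n) dominates.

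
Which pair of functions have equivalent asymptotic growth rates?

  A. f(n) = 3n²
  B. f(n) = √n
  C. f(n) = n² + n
A and C

Examining each function:
  A. 3n² is O(n²)
  B. √n is O(√n)
  C. n² + n is O(n²)

Functions A and C both have the same complexity class.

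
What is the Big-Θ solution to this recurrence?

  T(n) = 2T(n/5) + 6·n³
Θ(n³)

Master Theorem: a = 2, b = 5, f(n) = 6·n³.
Compute the critical exponent d = log₅(2) = 0.431.
Compare f(n) = Θ(n³) against n^d:
  k = 3 > d = 0.431, so f(n) = Ω(n^(d+ε)) — Case 3.
  Regularity: a·(n/b)^3/n^3 = a/b^3 = 2/125 < 1 ✓.
  The top-level work dominates: T(n) = Θ(f(n)) = Θ(n³).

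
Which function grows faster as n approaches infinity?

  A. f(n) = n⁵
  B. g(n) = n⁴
A

f(n) = n⁵ is O(n⁵), while g(n) = n⁴ is O(n⁴).
Since O(n⁵) grows faster than O(n⁴), f(n) dominates.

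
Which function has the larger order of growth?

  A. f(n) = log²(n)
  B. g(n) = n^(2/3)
B

f(n) = log²(n) is O(log² n), while g(n) = n^(2/3) is O(n^(2/3)).
Since O(n^(2/3)) grows faster than O(log² n), g(n) dominates.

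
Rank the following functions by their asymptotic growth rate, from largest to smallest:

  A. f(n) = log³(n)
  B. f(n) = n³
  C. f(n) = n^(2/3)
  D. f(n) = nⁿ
D > B > C > A

Comparing growth rates:
D = nⁿ is O(nⁿ)
B = n³ is O(n³)
C = n^(2/3) is O(n^(2/3))
A = log³(n) is O(log³ n)

Therefore, the order from fastest to slowest is: D > B > C > A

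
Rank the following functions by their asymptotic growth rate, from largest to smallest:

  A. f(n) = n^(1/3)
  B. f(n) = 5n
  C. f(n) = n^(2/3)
B > C > A

Comparing growth rates:
B = 5n is O(n)
C = n^(2/3) is O(n^(2/3))
A = n^(1/3) is O(n^(1/3))

Therefore, the order from fastest to slowest is: B > C > A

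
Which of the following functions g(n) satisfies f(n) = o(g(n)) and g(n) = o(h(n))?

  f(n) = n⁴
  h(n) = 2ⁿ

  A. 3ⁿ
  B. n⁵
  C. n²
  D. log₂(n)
B

We need g(n) with n⁴ = o(g(n)) and g(n) = o(2ⁿ), i.e. O(n⁴) ≺ g ≺ O(2ⁿ).
Check each option:
  A. 3ⁿ — O(3ⁿ) does not grow strictly slower than h(n)
  B. n⁵ — O(n⁵) is strictly between O(n⁴) and O(2ⁿ) ✓
  C. n² — O(n²) does not grow strictly faster than f(n)
  D. log₂(n) — O(log n) does not grow strictly faster than f(n)

Only option B (n⁵) lies strictly between.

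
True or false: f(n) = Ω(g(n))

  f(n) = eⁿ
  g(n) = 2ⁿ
True

f(n) = eⁿ is O(eⁿ), and g(n) = 2ⁿ is O(2ⁿ).
Since O(eⁿ) grows at least as fast as O(2ⁿ), f(n) = Ω(g(n)) is true.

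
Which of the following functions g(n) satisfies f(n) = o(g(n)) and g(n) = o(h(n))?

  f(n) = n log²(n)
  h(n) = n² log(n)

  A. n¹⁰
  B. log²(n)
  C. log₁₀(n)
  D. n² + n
D

We need g(n) with n log²(n) = o(g(n)) and g(n) = o(n² log(n)), i.e. O(n log² n) ≺ g ≺ O(n² log n).
Check each option:
  A. n¹⁰ — O(n¹⁰) does not grow strictly slower than h(n)
  B. log²(n) — O(log² n) does not grow strictly faster than f(n)
  C. log₁₀(n) — O(log n) does not grow strictly faster than f(n)
  D. n² + n — O(n²) is strictly between O(n log² n) and O(n² log n) ✓

Only option D (n² + n) lies strictly between.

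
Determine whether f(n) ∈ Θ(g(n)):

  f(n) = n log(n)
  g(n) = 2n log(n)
True

f(n) = n log(n) and g(n) = 2n log(n) are both O(n log n).
Since they have the same asymptotic growth rate, f(n) = Θ(g(n)) is true.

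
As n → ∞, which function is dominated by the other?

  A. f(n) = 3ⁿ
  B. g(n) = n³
B

f(n) = 3ⁿ is O(3ⁿ), while g(n) = n³ is O(n³).
Since O(n³) grows slower than O(3ⁿ), g(n) is dominated.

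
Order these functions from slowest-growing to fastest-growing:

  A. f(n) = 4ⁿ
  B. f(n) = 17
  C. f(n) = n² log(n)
B < C < A

Comparing growth rates:
B = 17 is O(1)
C = n² log(n) is O(n² log n)
A = 4ⁿ is O(4ⁿ)

Therefore, the order from slowest to fastest is: B < C < A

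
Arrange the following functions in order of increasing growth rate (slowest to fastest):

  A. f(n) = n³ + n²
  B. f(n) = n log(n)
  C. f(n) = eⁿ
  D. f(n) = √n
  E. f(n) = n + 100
D < E < B < A < C

Comparing growth rates:
D = √n is O(√n)
E = n + 100 is O(n)
B = n log(n) is O(n log n)
A = n³ + n² is O(n³)
C = eⁿ is O(eⁿ)

Therefore, the order from slowest to fastest is: D < E < B < A < C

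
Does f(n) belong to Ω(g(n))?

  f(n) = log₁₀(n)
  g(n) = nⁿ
False

f(n) = log₁₀(n) is O(log n), and g(n) = nⁿ is O(nⁿ).
Since O(log n) grows slower than O(nⁿ), f(n) = Ω(g(n)) is false.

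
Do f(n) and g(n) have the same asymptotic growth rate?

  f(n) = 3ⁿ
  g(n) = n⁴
False

f(n) = 3ⁿ is O(3ⁿ), and g(n) = n⁴ is O(n⁴).
Since they have different growth rates, f(n) = Θ(g(n)) is false.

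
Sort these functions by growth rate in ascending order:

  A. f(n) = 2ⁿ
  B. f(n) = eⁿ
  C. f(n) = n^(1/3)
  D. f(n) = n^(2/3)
C < D < A < B

Comparing growth rates:
C = n^(1/3) is O(n^(1/3))
D = n^(2/3) is O(n^(2/3))
A = 2ⁿ is O(2ⁿ)
B = eⁿ is O(eⁿ)

Therefore, the order from slowest to fastest is: C < D < A < B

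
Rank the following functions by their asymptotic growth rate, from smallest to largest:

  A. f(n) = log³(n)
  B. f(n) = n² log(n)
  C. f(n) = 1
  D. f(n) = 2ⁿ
C < A < B < D

Comparing growth rates:
C = 1 is O(1)
A = log³(n) is O(log³ n)
B = n² log(n) is O(n² log n)
D = 2ⁿ is O(2ⁿ)

Therefore, the order from slowest to fastest is: C < A < B < D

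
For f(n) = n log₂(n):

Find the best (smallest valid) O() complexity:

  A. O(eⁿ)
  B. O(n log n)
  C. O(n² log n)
B

f(n) = n log₂(n) is O(n log n).
All listed options are valid Big-O bounds (upper bounds),
but O(n log n) is the tightest (smallest valid bound).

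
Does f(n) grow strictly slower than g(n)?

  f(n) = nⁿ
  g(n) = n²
False

f(n) = nⁿ is O(nⁿ), and g(n) = n² is O(n²).
Since O(nⁿ) grows faster than or equal to O(n²), f(n) = o(g(n)) is false.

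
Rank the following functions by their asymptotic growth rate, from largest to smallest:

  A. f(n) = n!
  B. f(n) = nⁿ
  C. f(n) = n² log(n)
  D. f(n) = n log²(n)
B > A > C > D

Comparing growth rates:
B = nⁿ is O(nⁿ)
A = n! is O(n!)
C = n² log(n) is O(n² log n)
D = n log²(n) is O(n log² n)

Therefore, the order from fastest to slowest is: B > A > C > D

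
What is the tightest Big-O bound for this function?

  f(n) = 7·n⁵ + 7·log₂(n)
O(n⁵)

The dominant term in 7·n⁵ + 7·log₂(n) is 7·n⁵, which is Θ(n⁵).
Lower-order terms (7·log₂(n)) are asymptotically negligible.
Constants are absorbed, so the tightest bound is O(n⁵).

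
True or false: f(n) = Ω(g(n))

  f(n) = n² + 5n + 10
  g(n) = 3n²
True

f(n) = n² + 5n + 10 and g(n) = 3n² are both O(n²).
Big-Ω permits equal growth rates (f ≥ c·g for some c > 0), so f(n) = Ω(g(n)) is true.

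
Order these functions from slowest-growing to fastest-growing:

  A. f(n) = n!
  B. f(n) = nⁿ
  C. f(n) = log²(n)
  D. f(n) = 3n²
C < D < A < B

Comparing growth rates:
C = log²(n) is O(log² n)
D = 3n² is O(n²)
A = n! is O(n!)
B = nⁿ is O(nⁿ)

Therefore, the order from slowest to fastest is: C < D < A < B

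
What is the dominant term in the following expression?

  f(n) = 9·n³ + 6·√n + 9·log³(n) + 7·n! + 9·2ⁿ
7·n!

Looking at each term:
  - 9·n³ is O(n³)
  - 6·√n is O(√n)
  - 9·log³(n) is O(log³ n)
  - 7·n! is O(n!)
  - 9·2ⁿ is O(2ⁿ)

The term 7·n! (O(n!)) grows fastest and dominates all others.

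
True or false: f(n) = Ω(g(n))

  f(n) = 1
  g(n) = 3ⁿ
False

f(n) = 1 is O(1), and g(n) = 3ⁿ is O(3ⁿ).
Since O(1) grows slower than O(3ⁿ), f(n) = Ω(g(n)) is false.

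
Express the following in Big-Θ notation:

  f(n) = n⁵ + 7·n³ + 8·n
Θ(n⁵)

Order the terms by growth rate: 8·n ≺ 7·n³ ≺ n⁵.
The fastest-growing term n⁵ dominates as n → ∞; dropping its constant factor gives Θ(n⁵).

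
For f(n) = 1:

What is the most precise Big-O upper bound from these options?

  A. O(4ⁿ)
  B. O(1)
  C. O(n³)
B

f(n) = 1 is O(1).
All listed options are valid Big-O bounds (upper bounds),
but O(1) is the tightest (smallest valid bound).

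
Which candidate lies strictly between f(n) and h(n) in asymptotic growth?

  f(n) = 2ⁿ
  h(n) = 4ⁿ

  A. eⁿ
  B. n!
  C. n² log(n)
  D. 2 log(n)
A

We need g(n) with 2ⁿ = o(g(n)) and g(n) = o(4ⁿ), i.e. O(2ⁿ) ≺ g ≺ O(4ⁿ).
Check each option:
  A. eⁿ — O(eⁿ) is strictly between O(2ⁿ) and O(4ⁿ) ✓
  B. n! — O(n!) does not grow strictly slower than h(n)
  C. n² log(n) — O(n² log n) does not grow strictly faster than f(n)
  D. 2 log(n) — O(log n) does not grow strictly faster than f(n)

Only option A (eⁿ) lies strictly between.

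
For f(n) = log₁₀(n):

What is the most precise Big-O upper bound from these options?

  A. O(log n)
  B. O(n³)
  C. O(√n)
A

f(n) = log₁₀(n) is O(log n).
All listed options are valid Big-O bounds (upper bounds),
but O(log n) is the tightest (smallest valid bound).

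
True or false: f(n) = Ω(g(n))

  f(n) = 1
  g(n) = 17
True

f(n) = 1 and g(n) = 17 are both O(1).
Big-Ω permits equal growth rates (f ≥ c·g for some c > 0), so f(n) = Ω(g(n)) is true.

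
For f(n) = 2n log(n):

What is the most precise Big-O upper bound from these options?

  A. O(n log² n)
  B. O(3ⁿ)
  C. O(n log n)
C

f(n) = 2n log(n) is O(n log n).
All listed options are valid Big-O bounds (upper bounds),
but O(n log n) is the tightest (smallest valid bound).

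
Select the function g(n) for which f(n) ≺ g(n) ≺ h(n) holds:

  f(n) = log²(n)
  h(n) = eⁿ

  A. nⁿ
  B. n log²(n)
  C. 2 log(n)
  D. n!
B

We need g(n) with log²(n) = o(g(n)) and g(n) = o(eⁿ), i.e. O(log² n) ≺ g ≺ O(eⁿ).
Check each option:
  A. nⁿ — O(nⁿ) does not grow strictly slower than h(n)
  B. n log²(n) — O(n log² n) is strictly between O(log² n) and O(eⁿ) ✓
  C. 2 log(n) — O(log n) does not grow strictly faster than f(n)
  D. n! — O(n!) does not grow strictly slower than h(n)

Only option B (n log²(n)) lies strictly between.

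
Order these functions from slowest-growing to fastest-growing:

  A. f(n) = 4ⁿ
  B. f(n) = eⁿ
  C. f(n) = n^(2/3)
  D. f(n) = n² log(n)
C < D < B < A

Comparing growth rates:
C = n^(2/3) is O(n^(2/3))
D = n² log(n) is O(n² log n)
B = eⁿ is O(eⁿ)
A = 4ⁿ is O(4ⁿ)

Therefore, the order from slowest to fastest is: C < D < B < A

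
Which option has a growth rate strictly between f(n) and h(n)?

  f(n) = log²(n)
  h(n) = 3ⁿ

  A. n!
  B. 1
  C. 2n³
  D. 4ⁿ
C

We need g(n) with log²(n) = o(g(n)) and g(n) = o(3ⁿ), i.e. O(log² n) ≺ g ≺ O(3ⁿ).
Check each option:
  A. n! — O(n!) does not grow strictly slower than h(n)
  B. 1 — O(1) does not grow strictly faster than f(n)
  C. 2n³ — O(n³) is strictly between O(log² n) and O(3ⁿ) ✓
  D. 4ⁿ — O(4ⁿ) does not grow strictly slower than h(n)

Only option C (2n³) lies strictly between.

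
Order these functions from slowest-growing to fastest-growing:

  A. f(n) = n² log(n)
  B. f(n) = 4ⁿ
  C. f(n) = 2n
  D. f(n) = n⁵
C < A < D < B

Comparing growth rates:
C = 2n is O(n)
A = n² log(n) is O(n² log n)
D = n⁵ is O(n⁵)
B = 4ⁿ is O(4ⁿ)

Therefore, the order from slowest to fastest is: C < A < D < B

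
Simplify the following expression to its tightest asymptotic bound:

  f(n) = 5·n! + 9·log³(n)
Θ(n!)

Order the terms by growth rate: 9·log³(n) ≺ 5·n!.
The fastest-growing term 5·n! dominates as n → ∞; dropping its constant factor gives Θ(n!).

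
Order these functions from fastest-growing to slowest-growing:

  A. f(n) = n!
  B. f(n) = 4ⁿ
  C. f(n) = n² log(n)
A > B > C

Comparing growth rates:
A = n! is O(n!)
B = 4ⁿ is O(4ⁿ)
C = n² log(n) is O(n² log n)

Therefore, the order from fastest to slowest is: A > B > C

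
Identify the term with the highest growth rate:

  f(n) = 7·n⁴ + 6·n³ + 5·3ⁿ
5·3ⁿ

Looking at each term:
  - 7·n⁴ is O(n⁴)
  - 6·n³ is O(n³)
  - 5·3ⁿ is O(3ⁿ)

The term 5·3ⁿ (O(3ⁿ)) grows fastest and dominates all others.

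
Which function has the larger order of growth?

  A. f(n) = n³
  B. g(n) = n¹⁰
B

f(n) = n³ is O(n³), while g(n) = n¹⁰ is O(n¹⁰).
Since O(n¹⁰) grows faster than O(n³), g(n) dominates.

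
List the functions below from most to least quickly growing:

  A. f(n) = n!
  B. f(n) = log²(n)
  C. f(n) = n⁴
A > C > B

Comparing growth rates:
A = n! is O(n!)
C = n⁴ is O(n⁴)
B = log²(n) is O(log² n)

Therefore, the order from fastest to slowest is: A > C > B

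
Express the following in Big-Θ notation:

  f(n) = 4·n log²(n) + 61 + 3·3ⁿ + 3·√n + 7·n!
Θ(n!)

Order the terms by growth rate: 61 ≺ 3·√n ≺ 4·n log²(n) ≺ 3·3ⁿ ≺ 7·n!.
The fastest-growing term 7·n! dominates as n → ∞; dropping its constant factor gives Θ(n!).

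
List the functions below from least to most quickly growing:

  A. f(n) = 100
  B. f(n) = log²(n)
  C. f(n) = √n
A < B < C

Comparing growth rates:
A = 100 is O(1)
B = log²(n) is O(log² n)
C = √n is O(√n)

Therefore, the order from slowest to fastest is: A < B < C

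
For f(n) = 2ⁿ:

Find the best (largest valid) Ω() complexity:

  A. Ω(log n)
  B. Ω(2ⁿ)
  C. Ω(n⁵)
B

f(n) = 2ⁿ is Ω(2ⁿ).
All listed options are valid Big-Ω bounds (lower bounds),
but Ω(2ⁿ) is the tightest (largest valid bound).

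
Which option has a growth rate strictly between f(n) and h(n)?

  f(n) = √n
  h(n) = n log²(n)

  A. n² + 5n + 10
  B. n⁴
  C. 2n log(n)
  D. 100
C

We need g(n) with √n = o(g(n)) and g(n) = o(n log²(n)), i.e. O(√n) ≺ g ≺ O(n log² n).
Check each option:
  A. n² + 5n + 10 — O(n²) does not grow strictly slower than h(n)
  B. n⁴ — O(n⁴) does not grow strictly slower than h(n)
  C. 2n log(n) — O(n log n) is strictly between O(√n) and O(n log² n) ✓
  D. 100 — O(1) does not grow strictly faster than f(n)

Only option C (2n log(n)) lies strictly between.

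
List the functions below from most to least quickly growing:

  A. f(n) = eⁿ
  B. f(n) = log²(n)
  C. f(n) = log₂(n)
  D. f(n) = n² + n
A > D > B > C

Comparing growth rates:
A = eⁿ is O(eⁿ)
D = n² + n is O(n²)
B = log²(n) is O(log² n)
C = log₂(n) is O(log n)

Therefore, the order from fastest to slowest is: A > D > B > C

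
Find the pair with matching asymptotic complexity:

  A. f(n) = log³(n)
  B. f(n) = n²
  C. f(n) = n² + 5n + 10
B and C

Examining each function:
  A. log³(n) is O(log³ n)
  B. n² is O(n²)
  C. n² + 5n + 10 is O(n²)

Functions B and C both have the same complexity class.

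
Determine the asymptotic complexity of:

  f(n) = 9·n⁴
O(n⁴)

The dominant term in 9·n⁴ is 9·n⁴, which is Θ(n⁴).
Constants are absorbed, so the tightest bound is O(n⁴).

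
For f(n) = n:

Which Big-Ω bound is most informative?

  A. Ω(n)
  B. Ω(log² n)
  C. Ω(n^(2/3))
A

f(n) = n is Ω(n).
All listed options are valid Big-Ω bounds (lower bounds),
but Ω(n) is the tightest (largest valid bound).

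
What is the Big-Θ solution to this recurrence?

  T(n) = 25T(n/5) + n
Θ(n²)

Master Theorem: a = 25, b = 5, f(n) = n.
Compute the critical exponent d = log₅(25) = 2.
Compare f(n) = Θ(n) against n^d:
  k = 1 < d = 2, so f(n) = O(n^(d-ε)) — Case 1.
  The recursion cost dominates: T(n) = Θ(n^d) = Θ(n²).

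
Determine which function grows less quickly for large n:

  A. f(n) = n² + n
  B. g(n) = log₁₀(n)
B

f(n) = n² + n is O(n²), while g(n) = log₁₀(n) is O(log n).
Since O(log n) grows slower than O(n²), g(n) is dominated.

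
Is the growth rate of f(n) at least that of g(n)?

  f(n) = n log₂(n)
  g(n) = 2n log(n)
True

f(n) = n log₂(n) and g(n) = 2n log(n) are both O(n log n).
Big-Ω permits equal growth rates (f ≥ c·g for some c > 0), so f(n) = Ω(g(n)) is true.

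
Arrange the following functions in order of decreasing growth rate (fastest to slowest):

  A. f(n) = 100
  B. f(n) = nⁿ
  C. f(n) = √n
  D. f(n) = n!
B > D > C > A

Comparing growth rates:
B = nⁿ is O(nⁿ)
D = n! is O(n!)
C = √n is O(√n)
A = 100 is O(1)

Therefore, the order from fastest to slowest is: B > D > C > A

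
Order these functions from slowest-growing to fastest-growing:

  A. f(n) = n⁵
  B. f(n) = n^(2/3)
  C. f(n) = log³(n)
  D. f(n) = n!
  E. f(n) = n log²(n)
C < B < E < A < D

Comparing growth rates:
C = log³(n) is O(log³ n)
B = n^(2/3) is O(n^(2/3))
E = n log²(n) is O(n log² n)
A = n⁵ is O(n⁵)
D = n! is O(n!)

Therefore, the order from slowest to fastest is: C < B < E < A < D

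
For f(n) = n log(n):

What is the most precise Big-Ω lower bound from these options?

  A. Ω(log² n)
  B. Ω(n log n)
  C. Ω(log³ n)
B

f(n) = n log(n) is Ω(n log n).
All listed options are valid Big-Ω bounds (lower bounds),
but Ω(n log n) is the tightest (largest valid bound).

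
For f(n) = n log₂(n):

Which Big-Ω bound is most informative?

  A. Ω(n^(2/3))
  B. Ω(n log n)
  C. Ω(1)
B

f(n) = n log₂(n) is Ω(n log n).
All listed options are valid Big-Ω bounds (lower bounds),
but Ω(n log n) is the tightest (largest valid bound).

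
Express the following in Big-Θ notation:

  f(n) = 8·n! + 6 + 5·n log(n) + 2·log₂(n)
Θ(n!)

Order the terms by growth rate: 6 ≺ 2·log₂(n) ≺ 5·n log(n) ≺ 8·n!.
The fastest-growing term 8·n! dominates as n → ∞; dropping its constant factor gives Θ(n!).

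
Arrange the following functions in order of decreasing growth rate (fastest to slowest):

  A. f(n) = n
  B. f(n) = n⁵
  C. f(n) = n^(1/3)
B > A > C

Comparing growth rates:
B = n⁵ is O(n⁵)
A = n is O(n)
C = n^(1/3) is O(n^(1/3))

Therefore, the order from fastest to slowest is: B > A > C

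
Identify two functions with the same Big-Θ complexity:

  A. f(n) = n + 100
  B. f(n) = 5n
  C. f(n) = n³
A and B

Examining each function:
  A. n + 100 is O(n)
  B. 5n is O(n)
  C. n³ is O(n³)

Functions A and B both have the same complexity class.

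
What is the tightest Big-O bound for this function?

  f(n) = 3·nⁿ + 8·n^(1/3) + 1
O(nⁿ)

The dominant term in 3·nⁿ + 8·n^(1/3) + 1 is 3·nⁿ, which is Θ(nⁿ).
Lower-order terms (8·n^(1/3), 1) are asymptotically negligible.
Constants are absorbed, so the tightest bound is O(nⁿ).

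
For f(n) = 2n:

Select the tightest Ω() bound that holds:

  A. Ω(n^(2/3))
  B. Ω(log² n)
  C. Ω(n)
C

f(n) = 2n is Ω(n).
All listed options are valid Big-Ω bounds (lower bounds),
but Ω(n) is the tightest (largest valid bound).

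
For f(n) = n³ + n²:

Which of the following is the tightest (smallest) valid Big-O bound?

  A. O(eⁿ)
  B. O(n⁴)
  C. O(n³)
C

f(n) = n³ + n² is O(n³).
All listed options are valid Big-O bounds (upper bounds),
but O(n³) is the tightest (smallest valid bound).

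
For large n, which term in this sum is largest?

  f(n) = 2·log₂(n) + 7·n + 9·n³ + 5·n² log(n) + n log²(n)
9·n³

Looking at each term:
  - 2·log₂(n) is O(log n)
  - 7·n is O(n)
  - 9·n³ is O(n³)
  - 5·n² log(n) is O(n² log n)
  - n log²(n) is O(n log² n)

The term 9·n³ (O(n³)) grows fastest and dominates all others.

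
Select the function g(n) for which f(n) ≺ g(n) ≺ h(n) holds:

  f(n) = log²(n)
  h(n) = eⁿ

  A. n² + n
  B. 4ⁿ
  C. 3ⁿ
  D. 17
A

We need g(n) with log²(n) = o(g(n)) and g(n) = o(eⁿ), i.e. O(log² n) ≺ g ≺ O(eⁿ).
Check each option:
  A. n² + n — O(n²) is strictly between O(log² n) and O(eⁿ) ✓
  B. 4ⁿ — O(4ⁿ) does not grow strictly slower than h(n)
  C. 3ⁿ — O(3ⁿ) does not grow strictly slower than h(n)
  D. 17 — O(1) does not grow strictly faster than f(n)

Only option A (n² + n) lies strictly between.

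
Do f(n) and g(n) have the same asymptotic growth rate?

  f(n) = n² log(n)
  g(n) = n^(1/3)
False

f(n) = n² log(n) is O(n² log n), and g(n) = n^(1/3) is O(n^(1/3)).
Since they have different growth rates, f(n) = Θ(g(n)) is false.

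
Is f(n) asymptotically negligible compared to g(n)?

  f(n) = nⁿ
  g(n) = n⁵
False

f(n) = nⁿ is O(nⁿ), and g(n) = n⁵ is O(n⁵).
Since O(nⁿ) grows faster than or equal to O(n⁵), f(n) = o(g(n)) is false.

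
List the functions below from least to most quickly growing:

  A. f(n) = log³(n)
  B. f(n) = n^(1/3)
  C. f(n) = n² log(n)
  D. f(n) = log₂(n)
D < A < B < C

Comparing growth rates:
D = log₂(n) is O(log n)
A = log³(n) is O(log³ n)
B = n^(1/3) is O(n^(1/3))
C = n² log(n) is O(n² log n)

Therefore, the order from slowest to fastest is: D < A < B < C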